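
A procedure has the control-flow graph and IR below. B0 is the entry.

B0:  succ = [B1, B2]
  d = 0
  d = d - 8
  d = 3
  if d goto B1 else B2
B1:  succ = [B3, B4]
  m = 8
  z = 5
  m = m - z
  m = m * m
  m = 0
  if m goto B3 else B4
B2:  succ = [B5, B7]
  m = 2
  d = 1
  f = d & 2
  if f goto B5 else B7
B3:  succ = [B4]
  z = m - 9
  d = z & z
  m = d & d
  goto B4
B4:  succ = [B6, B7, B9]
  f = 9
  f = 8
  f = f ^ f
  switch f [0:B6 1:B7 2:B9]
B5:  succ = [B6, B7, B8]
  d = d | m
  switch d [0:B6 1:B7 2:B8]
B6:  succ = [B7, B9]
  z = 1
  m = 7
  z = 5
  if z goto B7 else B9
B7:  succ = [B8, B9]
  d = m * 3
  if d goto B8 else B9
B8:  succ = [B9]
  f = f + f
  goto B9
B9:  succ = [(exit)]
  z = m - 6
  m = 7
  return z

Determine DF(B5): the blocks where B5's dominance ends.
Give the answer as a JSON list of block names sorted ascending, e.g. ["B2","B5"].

Answer: ["B6", "B7", "B8"]

Working:
idom tree: B1←B0 B2←B0 B3←B1 B4←B1 B5←B2 B6←B0 B7←B0 B8←B0 B9←B0
Dom∩ at merges:
  B4: preds {B1,B3}: {B0,B1} ∩ {B0,B1,B3} = {B0,B1}; idom=B1
  B6: preds {B4,B5}: {B0,B1,B4} ∩ {B0,B2,B5} = {B0}; idom=B0
  B7: preds {B2,B4,B5,B6}: {B0,B2} ∩ {B0,B1,B4} ∩ {B0,B2,B5} ∩ {B0,B6} = {B0}; idom=B0
  B8: preds {B5,B7}: {B0,B2,B5} ∩ {B0,B7} = {B0}; idom=B0
  B9: preds {B4,B6,B7,B8}: {B0,B1,B4} ∩ {B0,B6} ∩ {B0,B7} ∩ {B0,B8} = {B0}; idom=B0

DF derivation:
  B4←B1: walk · to B1
  B4←B3: walk B3 to B1
  B6←B4: walk B4→B1 to B0
  B6←B5: walk B5→B2 to B0
  B7←B2: walk B2 to B0
  B7←B4: walk B4→B1 to B0
  B7←B5: walk B5→B2 to B0
  B7←B6: walk B6 to B0
  B8←B5: walk B5→B2 to B0
  B8←B7: walk B7 to B0
  B9←B4: walk B4→B1 to B0
  B9←B6: walk B6 to B0
  B9←B7: walk B7 to B0
  B9←B8: walk B8 to B0
  B0 → ∅
  B1 → {B6,B7,B9}
  B2 → {B6,B7,B8}
  B3 → {B4}
  B4 → {B6,B7,B9}
  B5 → {B6,B7,B8}
  B6 → {B7,B9}
  B7 → {B8,B9}
  B8 → {B9}
  B9 → ∅

DF(B5) = ["B6", "B7", "B8"]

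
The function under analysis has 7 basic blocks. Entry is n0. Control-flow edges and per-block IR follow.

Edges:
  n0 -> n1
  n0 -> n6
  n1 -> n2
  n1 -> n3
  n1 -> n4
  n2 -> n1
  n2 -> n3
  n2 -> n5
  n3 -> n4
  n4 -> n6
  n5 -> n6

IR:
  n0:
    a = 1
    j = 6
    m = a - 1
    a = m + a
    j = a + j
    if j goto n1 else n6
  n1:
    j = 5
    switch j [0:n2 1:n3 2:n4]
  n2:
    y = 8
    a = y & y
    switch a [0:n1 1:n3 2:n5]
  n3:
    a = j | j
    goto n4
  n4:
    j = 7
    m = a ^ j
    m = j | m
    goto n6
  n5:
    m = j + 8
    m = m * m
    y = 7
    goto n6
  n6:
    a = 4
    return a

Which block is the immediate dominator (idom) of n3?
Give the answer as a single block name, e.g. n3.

idom tree: n1←n0 n2←n1 n3←n1 n4←n1 n5←n2 n6←n0
Join-block Dom:
  n1: preds {n0,n2}: {n0} ∩ {n0,n1,n2} = {n0}; idom=n0
  n3: preds {n1,n2}: {n0,n1} ∩ {n0,n1,n2} = {n0,n1}; idom=n1
  n4: preds {n1,n3}: {n0,n1} ∩ {n0,n1,n3} = {n0,n1}; idom=n1
  n6: preds {n0,n4,n5}: {n0} ∩ {n0,n1,n4} ∩ {n0,n1,n2,n5} = {n0}; idom=n0

idom(n3) = n1

Answer: n1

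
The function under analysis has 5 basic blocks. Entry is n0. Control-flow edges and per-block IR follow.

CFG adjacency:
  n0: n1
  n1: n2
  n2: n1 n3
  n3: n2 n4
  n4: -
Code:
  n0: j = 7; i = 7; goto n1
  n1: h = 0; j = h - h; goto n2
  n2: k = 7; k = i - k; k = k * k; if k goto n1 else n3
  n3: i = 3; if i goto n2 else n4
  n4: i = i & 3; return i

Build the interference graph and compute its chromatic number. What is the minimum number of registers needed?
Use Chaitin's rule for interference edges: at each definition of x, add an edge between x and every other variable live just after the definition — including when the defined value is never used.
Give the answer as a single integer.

Answer: 2

Working:
def/use:
  n0 def {i,j} use ∅
  n1 def {h,j} use ∅
  n2 def {k} use {i}
  n3 def {i} use ∅
  n4 def {i} use {i}

Liveness:
  n0 li=∅ lo={i}
  n1 li={i} lo={i}
  n2 li={i} lo={i}
  n3 li=∅ lo={i}
  n4 li={i} lo=∅

Interference:
  h: {i}
  i: {h,j,k}
  j: {i}
  k: {i}

Chromatic number:
  lower bound: {h,i} mutually conflict ⇒ χ ≥ 2
  assign h→R1 i→R0 j→R1 k→R1 — no edge inside a register ⇒ χ ≤ 2
  χ = 2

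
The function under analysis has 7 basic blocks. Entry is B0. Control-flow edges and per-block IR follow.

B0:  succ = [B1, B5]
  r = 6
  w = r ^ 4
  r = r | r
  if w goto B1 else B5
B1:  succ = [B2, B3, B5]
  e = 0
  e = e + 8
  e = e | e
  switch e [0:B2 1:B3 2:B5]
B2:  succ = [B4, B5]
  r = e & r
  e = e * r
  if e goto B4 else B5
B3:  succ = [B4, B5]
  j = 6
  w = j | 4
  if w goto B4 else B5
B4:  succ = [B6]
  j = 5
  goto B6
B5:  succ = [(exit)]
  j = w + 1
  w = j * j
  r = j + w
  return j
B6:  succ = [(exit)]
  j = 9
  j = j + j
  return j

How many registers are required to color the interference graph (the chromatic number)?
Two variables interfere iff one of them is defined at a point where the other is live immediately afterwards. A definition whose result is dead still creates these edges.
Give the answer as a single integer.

Answer: 3

Working:
Per-block:
  B0 def {r,w} use ∅
  B1 def {e} use ∅
  B2 def {e,r} use {e,r}
  B3 def {j,w} use ∅
  B4 def {j} use ∅
  B5 def {j,r,w} use {w}
  B6 def {j} use ∅

Backward fixpoint:
  B0: in=∅ out={r,w}
  B1: in={r,w} out={e,r,w}
  B2: in={e,r,w} out={w}
  B3: in=∅ out={w}
  B4: in=∅ out=∅
  B5: in={w} out=∅
  B6: in=∅ out=∅

Interference:
  e: {r,w}
  j: {r,w}
  r: {e,j,w}
  w: {e,j,r}

Chromatic number:
  clique {e,r,w} ⇒ need ≥ 3
  assign e→r2 j→r2 r→r0 w→r1 — no edge inside a register ⇒ χ ≤ 3
  χ = 3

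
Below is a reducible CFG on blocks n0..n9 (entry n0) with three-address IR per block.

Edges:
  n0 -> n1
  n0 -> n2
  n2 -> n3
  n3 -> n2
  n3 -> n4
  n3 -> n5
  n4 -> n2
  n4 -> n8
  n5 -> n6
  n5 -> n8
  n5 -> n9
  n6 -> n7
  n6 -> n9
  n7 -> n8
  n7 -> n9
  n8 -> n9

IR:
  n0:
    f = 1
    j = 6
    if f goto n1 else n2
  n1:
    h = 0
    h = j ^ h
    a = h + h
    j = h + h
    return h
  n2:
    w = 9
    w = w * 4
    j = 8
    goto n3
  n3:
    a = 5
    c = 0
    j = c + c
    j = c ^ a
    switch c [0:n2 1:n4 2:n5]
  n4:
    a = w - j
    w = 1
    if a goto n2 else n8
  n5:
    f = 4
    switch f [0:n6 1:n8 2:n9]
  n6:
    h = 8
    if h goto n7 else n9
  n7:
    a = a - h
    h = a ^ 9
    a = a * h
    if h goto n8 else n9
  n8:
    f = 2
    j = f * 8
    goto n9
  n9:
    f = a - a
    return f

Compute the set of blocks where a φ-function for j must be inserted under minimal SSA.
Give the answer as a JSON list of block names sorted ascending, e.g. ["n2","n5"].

Answer: ["n2", "n9"]

Analysis:
idom tree: n1←n0 n2←n0 n3←n2 n4←n3 n5←n3 n6←n5 n7←n6 n8←n3 n9←n3
Dom at joins:
  n2: preds {n0,n3,n4}: {n0} ∩ {n0,n2,n3} ∩ {n0,n2,n3,n4} = {n0}; idom=n0
  n8: preds {n4,n5,n7}: {n0,n2,n3,n4} ∩ {n0,n2,n3,n5} ∩ {n0,n2,n3,n5,n6,n7} = {n0,n2,n3}; idom=n3
  n9: preds {n5,n6,n7,n8}: {n0,n2,n3,n5} ∩ {n0,n2,n3,n5,n6} ∩ {n0,n2,n3,n5,n6,n7} ∩ {n0,n2,n3,n8} = {n0,n2,n3}; idom=n3

Frontier:
  join n2 pred n0: · stop@n0
  join n2 pred n3: n3→n2 stop@n0
  join n2 pred n4: n4→n3→n2 stop@n0
  join n8 pred n4: n4 stop@n3
  join n8 pred n5: n5 stop@n3
  join n8 pred n7: n7→n6→n5 stop@n3
  join n9 pred n5: n5 stop@n3
  join n9 pred n6: n6→n5 stop@n3
  join n9 pred n7: n7→n6→n5 stop@n3
  join n9 pred n8: n8 stop@n3
  n0 → ∅
  n1 → ∅
  n2 → {n2}
  n3 → {n2}
  n4 → {n2,n8}
  n5 → {n8,n9}
  n6 → {n8,n9}
  n7 → {n8,n9}
  n8 → {n9}
  n9 → ∅

φ for j: defs {n0,n1,n2,n3,n8}
  DF⁺ = {n2,n9}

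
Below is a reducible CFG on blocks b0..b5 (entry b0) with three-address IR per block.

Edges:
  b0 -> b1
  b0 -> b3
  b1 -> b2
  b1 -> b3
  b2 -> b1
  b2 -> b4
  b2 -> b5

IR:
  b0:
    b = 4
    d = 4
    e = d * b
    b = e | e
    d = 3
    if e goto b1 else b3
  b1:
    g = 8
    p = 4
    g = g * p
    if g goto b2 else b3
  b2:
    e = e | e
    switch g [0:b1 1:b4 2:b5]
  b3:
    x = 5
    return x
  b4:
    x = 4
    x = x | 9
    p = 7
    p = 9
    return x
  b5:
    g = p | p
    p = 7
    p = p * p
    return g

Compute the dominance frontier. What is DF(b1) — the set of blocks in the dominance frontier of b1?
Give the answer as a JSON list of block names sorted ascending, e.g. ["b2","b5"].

Answer: ["b1", "b3"]

Analysis:
idom tree: b1←b0 b2←b1 b3←b0 b4←b2 b5←b2
Dom∩ at merges:
  b1: preds {b0,b2}: {b0} ∩ {b0,b1,b2} = {b0}; idom=b0
  b3: preds {b0,b1}: {b0} ∩ {b0,b1} = {b0}; idom=b0

DF walk-up:
  join b1 pred b0: · stop@b0
  join b1 pred b2: b2→b1 stop@b0
  join b3 pred b0: · stop@b0
  join b3 pred b1: b1 stop@b0
  b0 → ∅
  b1 → {b1,b3}
  b2 → {b1}
  b3 → ∅
  b4 → ∅
  b5 → ∅

DF(b1) = ["b1", "b3"]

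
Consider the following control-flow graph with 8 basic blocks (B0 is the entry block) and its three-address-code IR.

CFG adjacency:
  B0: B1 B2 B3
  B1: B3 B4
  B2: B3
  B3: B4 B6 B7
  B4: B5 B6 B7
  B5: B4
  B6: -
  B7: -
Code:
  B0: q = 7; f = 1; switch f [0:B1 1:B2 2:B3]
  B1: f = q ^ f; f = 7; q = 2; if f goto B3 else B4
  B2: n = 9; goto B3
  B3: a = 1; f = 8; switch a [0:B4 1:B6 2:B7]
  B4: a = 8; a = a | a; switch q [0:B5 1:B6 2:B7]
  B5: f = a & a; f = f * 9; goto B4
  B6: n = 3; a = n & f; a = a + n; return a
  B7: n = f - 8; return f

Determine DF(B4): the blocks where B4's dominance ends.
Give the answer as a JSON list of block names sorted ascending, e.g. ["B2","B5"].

idom tree: B1←B0 B2←B0 B3←B0 B4←B0 B5←B4 B6←B0 B7←B0
Dom at joins:
  B3: preds {B0,B1,B2}: {B0} ∩ {B0,B1} ∩ {B0,B2} = {B0}; idom=B0
  B4: preds {B1,B3,B5}: {B0,B1} ∩ {B0,B3} ∩ {B0,B4,B5} = {B0}; idom=B0
  B6: preds {B3,B4}: {B0,B3} ∩ {B0,B4} = {B0}; idom=B0
  B7: preds {B3,B4}: {B0,B3} ∩ {B0,B4} = {B0}; idom=B0

Frontier:
  join B3 pred B0: · stop@B0
  join B3 pred B1: B1 stop@B0
  join B3 pred B2: B2 stop@B0
  join B4 pred B1: B1 stop@B0
  join B4 pred B3: B3 stop@B0
  join B4 pred B5: B5→B4 stop@B0
  join B6 pred B3: B3 stop@B0
  join B6 pred B4: B4 stop@B0
  join B7 pred B3: B3 stop@B0
  join B7 pred B4: B4 stop@B0
  DF(B0)=∅
  DF(B1)={B3,B4}
  DF(B2)={B3}
  DF(B3)={B4,B6,B7}
  DF(B4)={B4,B6,B7}
  DF(B5)={B4}
  DF(B6)=∅
  DF(B7)=∅

DF(B4) = ["B4", "B6", "B7"]

Answer: ["B4", "B6", "B7"]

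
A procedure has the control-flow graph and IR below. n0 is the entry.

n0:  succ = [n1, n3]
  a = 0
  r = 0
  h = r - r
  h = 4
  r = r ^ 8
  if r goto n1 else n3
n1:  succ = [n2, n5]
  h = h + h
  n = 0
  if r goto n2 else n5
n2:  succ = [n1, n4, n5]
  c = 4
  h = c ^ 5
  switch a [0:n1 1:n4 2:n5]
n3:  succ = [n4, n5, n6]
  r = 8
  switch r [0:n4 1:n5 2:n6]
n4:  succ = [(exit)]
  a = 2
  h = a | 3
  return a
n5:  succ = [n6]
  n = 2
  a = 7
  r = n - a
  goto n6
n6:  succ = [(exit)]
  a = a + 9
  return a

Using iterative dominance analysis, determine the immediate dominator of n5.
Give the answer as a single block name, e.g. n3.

Answer: n0

Analysis:
idom tree: n1←n0 n2←n1 n3←n0 n4←n0 n5←n0 n6←n0
Join-block Dom:
  n1: preds {n0,n2}: {n0} ∩ {n0,n1,n2} = {n0}; idom=n0
  n4: preds {n2,n3}: {n0,n1,n2} ∩ {n0,n3} = {n0}; idom=n0
  n5: preds {n1,n2,n3}: {n0,n1} ∩ {n0,n1,n2} ∩ {n0,n3} = {n0}; idom=n0
  n6: preds {n3,n5}: {n0,n3} ∩ {n0,n5} = {n0}; idom=n0

idom(n5) = n0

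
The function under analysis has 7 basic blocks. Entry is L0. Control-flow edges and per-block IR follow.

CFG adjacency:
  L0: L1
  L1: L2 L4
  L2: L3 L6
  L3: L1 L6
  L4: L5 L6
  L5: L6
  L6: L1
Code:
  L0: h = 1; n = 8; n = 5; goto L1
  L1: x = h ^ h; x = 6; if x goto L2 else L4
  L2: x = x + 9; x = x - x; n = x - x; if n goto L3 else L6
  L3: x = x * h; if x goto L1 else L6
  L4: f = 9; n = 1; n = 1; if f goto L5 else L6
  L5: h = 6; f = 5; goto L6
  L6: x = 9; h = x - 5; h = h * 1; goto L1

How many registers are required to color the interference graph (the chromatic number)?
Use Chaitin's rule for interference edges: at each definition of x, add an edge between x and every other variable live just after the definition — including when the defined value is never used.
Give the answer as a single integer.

Answer: 3

Analysis:
def/use:
  L0: {h,n} / ∅
  L1: {x} / {h}
  L2: {n,x} / {x}
  L3: {x} / {h,x}
  L4: {f,n} / ∅
  L5: {f,h} / ∅
  L6: {h,x} / ∅

Backward fixpoint:
  L0 li=∅ lo={h}
  L1 li={h} lo={h,x}
  L2 li={h,x} lo={h,x}
  L3 li={h,x} lo={h}
  L4 li=∅ lo=∅
  L5 li=∅ lo=∅
  L6 li=∅ lo={h}

Interfere edges:
  f↔{n}
  h↔{n,x}
  n↔{f,h,x}
  x↔{h,n}

Chromatic number:
  lower bound: {h,n,x} mutually conflict ⇒ χ ≥ 3
  3-colouring: r0={n}  r1={f,h}  r2={x}
  χ = 3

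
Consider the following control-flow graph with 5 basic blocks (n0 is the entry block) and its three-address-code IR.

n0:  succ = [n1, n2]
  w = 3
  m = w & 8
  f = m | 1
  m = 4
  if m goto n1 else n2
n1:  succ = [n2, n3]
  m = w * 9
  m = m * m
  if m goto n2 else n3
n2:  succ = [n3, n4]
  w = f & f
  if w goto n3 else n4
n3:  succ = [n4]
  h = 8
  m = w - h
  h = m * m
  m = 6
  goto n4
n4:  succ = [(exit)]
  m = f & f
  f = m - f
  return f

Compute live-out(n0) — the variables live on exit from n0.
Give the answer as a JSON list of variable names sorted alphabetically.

Per-block:
  n0: def={f,m,w} ue=∅
  n1: def={m} ue={w}
  n2: def={w} ue={f}
  n3: def={h,m} ue={w}
  n4: def={f,m} ue={f}

Live sets:
  live n0: ∅→{f,w}
  live n1: {f,w}→{f,w}
  live n2: {f}→{f,w}
  live n3: {f,w}→{f}
  live n4: {f}→∅

live-out(n0) = ["f", "w"]

Answer: ["f", "w"]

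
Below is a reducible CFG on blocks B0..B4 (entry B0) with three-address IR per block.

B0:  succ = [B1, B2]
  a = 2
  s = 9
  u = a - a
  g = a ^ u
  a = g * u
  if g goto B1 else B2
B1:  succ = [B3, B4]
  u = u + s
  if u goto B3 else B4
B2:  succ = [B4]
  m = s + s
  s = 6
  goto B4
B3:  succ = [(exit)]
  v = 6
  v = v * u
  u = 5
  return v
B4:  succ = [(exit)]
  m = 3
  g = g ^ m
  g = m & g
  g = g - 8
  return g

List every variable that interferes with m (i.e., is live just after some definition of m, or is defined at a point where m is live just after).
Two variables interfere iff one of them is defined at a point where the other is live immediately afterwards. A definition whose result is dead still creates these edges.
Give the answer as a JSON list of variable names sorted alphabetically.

Block summaries:
  B0 def {a,g,s,u} use ∅
  B1 def {u} use {s,u}
  B2 def {m,s} use {s}
  B3 def {u,v} use {u}
  B4 def {g,m} use {g}

Liveness:
  B0: in=∅ out={g,s,u}
  B1: in={g,s,u} out={g,u}
  B2: in={g,s} out={g}
  B3: in={u} out=∅
  B4: in={g} out=∅

Interfere edges:
  a: {g,s,u}
  g: {a,m,s,u}
  m: {g}
  s: {a,g,u}
  u: {a,g,s,v}
  v: {u}

N(m) = ["g"]

Answer: ["g"]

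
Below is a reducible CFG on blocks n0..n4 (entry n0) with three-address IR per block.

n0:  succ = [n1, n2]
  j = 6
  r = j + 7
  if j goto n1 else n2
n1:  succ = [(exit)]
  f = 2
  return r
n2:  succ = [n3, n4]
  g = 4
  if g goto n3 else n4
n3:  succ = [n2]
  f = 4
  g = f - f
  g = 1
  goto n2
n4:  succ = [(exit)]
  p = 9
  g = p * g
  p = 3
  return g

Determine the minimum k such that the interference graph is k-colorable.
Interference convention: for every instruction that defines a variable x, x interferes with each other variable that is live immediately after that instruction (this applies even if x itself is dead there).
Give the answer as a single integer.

Answer: 2

Working:
Block summaries:
  n0: def={j,r} ue=∅
  n1: def={f} ue={r}
  n2: def={g} ue=∅
  n3: def={f,g} ue=∅
  n4: def={g,p} ue={g}

Backward fixpoint:
  n0: in=∅ out={r}
  n1: in={r} out=∅
  n2: in=∅ out={g}
  n3: in=∅ out=∅
  n4: in={g} out=∅

Conflict graph:
  f — {r}
  g — {p}
  j — {r}
  p — {g}
  r — {f,j}

Chromatic number:
  clique {f,r} ⇒ need ≥ 2
  2-colouring: R0={g,r}  R1={f,j,p}
  χ = 2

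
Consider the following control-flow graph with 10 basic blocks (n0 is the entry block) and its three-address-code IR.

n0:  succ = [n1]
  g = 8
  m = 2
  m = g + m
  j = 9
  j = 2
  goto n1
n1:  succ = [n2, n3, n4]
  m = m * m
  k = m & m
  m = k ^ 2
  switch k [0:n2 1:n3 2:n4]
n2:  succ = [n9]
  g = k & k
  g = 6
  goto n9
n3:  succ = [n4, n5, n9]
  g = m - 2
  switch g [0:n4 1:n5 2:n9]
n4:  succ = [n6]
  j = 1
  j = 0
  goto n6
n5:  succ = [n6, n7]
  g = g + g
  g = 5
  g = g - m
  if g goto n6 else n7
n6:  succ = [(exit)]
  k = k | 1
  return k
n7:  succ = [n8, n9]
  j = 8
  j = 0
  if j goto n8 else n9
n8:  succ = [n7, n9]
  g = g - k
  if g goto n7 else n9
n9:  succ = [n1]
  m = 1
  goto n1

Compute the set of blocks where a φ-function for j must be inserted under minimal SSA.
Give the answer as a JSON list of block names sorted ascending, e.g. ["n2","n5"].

idom tree: n1←n0 n2←n1 n3←n1 n4←n1 n5←n3 n6←n1 n7←n5 n8←n7 n9←n1
Dom∩ at merges:
  n1: preds {n0,n9}: {n0} ∩ {n0,n1,n9} = {n0}; idom=n0
  n4: preds {n1,n3}: {n0,n1} ∩ {n0,n1,n3} = {n0,n1}; idom=n1
  n6: preds {n4,n5}: {n0,n1,n4} ∩ {n0,n1,n3,n5} = {n0,n1}; idom=n1
  n7: preds {n5,n8}: {n0,n1,n3,n5} ∩ {n0,n1,n3,n5,n7,n8} = {n0,n1,n3,n5}; idom=n5
  n9: preds {n2,n3,n7,n8}: {n0,n1,n2} ∩ {n0,n1,n3} ∩ {n0,n1,n3,n5,n7} ∩ {n0,n1,n3,n5,n7,n8} = {n0,n1}; idom=n1

DF walk-up:
  n1←n0: walk · to n0
  n1←n9: walk n9→n1 to n0
  n4←n1: walk · to n1
  n4←n3: walk n3 to n1
  n6←n4: walk n4 to n1
  n6←n5: walk n5→n3 to n1
  n7←n5: walk · to n5
  n7←n8: walk n8→n7 to n5
  n9←n2: walk n2 to n1
  n9←n3: walk n3 to n1
  n9←n7: walk n7→n5→n3 to n1
  n9←n8: walk n8→n7→n5→n3 to n1
  n0: DF=∅
  n1: DF={n1}
  n2: DF={n9}
  n3: DF={n4,n6,n9}
  n4: DF={n6}
  n5: DF={n6,n9}
  n6: DF=∅
  n7: DF={n7,n9}
  n8: DF={n7,n9}
  n9: DF={n1}

φ for j: defs {n0,n4,n7}
  DF⁺ = {n1,n6,n7,n9}

Answer: ["n1", "n6", "n7", "n9"]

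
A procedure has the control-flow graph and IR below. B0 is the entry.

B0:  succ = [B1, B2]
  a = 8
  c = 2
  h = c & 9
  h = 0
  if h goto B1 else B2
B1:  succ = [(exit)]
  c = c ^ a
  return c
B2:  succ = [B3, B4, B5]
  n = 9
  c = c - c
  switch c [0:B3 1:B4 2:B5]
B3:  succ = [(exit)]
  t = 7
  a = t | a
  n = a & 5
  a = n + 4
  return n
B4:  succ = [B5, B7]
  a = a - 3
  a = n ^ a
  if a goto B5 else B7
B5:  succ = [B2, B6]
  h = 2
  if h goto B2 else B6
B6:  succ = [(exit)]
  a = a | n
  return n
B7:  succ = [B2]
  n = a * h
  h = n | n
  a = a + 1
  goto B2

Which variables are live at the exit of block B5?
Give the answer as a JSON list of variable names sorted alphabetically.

Answer: ["a", "c", "h", "n"]

Analysis:
Block summaries:
  B0: {a,c,h} / ∅
  B1: {c} / {a,c}
  B2: {c,n} / {c}
  B3: {a,n,t} / {a}
  B4: {a} / {a,n}
  B5: {h} / ∅
  B6: {a} / {a,n}
  B7: {a,h,n} / {a,h}

Backward fixpoint:
  B0 li=∅ lo={a,c,h}
  B1 li={a,c} lo=∅
  B2 li={a,c,h} lo={a,c,h,n}
  B3 li={a} lo=∅
  B4 li={a,c,h,n} lo={a,c,h,n}
  B5 li={a,c,n} lo={a,c,h,n}
  B6 li={a,n} lo=∅
  B7 li={a,c,h} lo={a,c,h}

live-out(B5) = ["a", "c", "h", "n"]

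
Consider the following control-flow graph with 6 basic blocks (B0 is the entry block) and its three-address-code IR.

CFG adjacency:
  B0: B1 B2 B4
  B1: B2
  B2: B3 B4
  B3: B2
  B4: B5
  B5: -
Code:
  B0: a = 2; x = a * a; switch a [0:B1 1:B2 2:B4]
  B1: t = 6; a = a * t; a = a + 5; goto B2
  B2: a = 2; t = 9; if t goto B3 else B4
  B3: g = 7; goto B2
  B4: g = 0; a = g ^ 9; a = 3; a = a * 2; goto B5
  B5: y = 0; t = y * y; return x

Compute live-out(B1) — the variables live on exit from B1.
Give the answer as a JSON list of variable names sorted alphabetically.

Block summaries:
  B0 def {a,x} use ∅
  B1 def {a,t} use {a}
  B2 def {a,t} use ∅
  B3 def {g} use ∅
  B4 def {a,g} use ∅
  B5 def {t,y} use {x}

Live sets:
  B0: in=∅ out={a,x}
  B1: in={a,x} out={x}
  B2: in={x} out={x}
  B3: in={x} out={x}
  B4: in={x} out={x}
  B5: in={x} out=∅

live-out(B1) = ["x"]

Answer: ["x"]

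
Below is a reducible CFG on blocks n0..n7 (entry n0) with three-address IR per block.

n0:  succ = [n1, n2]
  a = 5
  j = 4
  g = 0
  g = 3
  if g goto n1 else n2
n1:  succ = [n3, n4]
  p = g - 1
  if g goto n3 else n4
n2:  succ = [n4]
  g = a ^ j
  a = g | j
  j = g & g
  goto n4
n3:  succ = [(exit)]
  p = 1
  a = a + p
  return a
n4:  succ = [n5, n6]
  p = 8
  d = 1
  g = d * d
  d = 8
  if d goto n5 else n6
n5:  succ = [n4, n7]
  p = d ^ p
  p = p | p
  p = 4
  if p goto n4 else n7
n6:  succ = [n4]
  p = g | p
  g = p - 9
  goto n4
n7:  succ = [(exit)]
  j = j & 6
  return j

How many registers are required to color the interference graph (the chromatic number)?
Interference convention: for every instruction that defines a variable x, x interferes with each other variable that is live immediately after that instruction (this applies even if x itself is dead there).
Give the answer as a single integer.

def/use:
  n0: {a,g,j} / ∅
  n1: {p} / {g}
  n2: {a,g,j} / {a,j}
  n3: {a,p} / {a}
  n4: {d,g,p} / ∅
  n5: {p} / {d,p}
  n6: {g,p} / {g,p}
  n7: {j} / {j}

Liveness:
  live n0: ∅→{a,g,j}
  live n1: {a,g,j}→{a,j}
  live n2: {a,j}→{j}
  live n3: {a}→∅
  live n4: {j}→{d,g,j,p}
  live n5: {d,j,p}→{j}
  live n6: {g,j,p}→{j}
  live n7: {j}→∅

Conflict graph:
  a — {g,j,p}
  d — {g,j,p}
  g — {a,d,j,p}
  j — {a,d,g,p}
  p — {a,d,g,j}

Colouring:
  clique {a,g,j,p} ⇒ need ≥ 4
  assign a→c3 d→c3 g→c0 j→c1 p→c2 — no edge inside a register ⇒ χ ≤ 4
  χ = 4

Answer: 4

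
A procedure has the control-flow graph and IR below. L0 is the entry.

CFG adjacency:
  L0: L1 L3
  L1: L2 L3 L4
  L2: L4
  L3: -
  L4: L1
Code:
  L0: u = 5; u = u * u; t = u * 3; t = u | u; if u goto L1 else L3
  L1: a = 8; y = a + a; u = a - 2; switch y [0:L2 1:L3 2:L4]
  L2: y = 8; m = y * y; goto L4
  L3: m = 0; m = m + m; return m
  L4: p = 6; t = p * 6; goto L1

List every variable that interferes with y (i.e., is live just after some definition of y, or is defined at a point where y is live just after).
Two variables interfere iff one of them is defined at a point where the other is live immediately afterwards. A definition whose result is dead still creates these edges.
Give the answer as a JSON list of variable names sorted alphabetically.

Answer: ["a", "u"]

Analysis:
Block summaries:
  L0: {t,u} / ∅
  L1: {a,u,y} / ∅
  L2: {m,y} / ∅
  L3: {m} / ∅
  L4: {p,t} / ∅

Backward fixpoint:
  live L0: ∅→∅
  live L1: ∅→∅
  live L2: ∅→∅
  live L3: ∅→∅
  live L4: ∅→∅

Interfere edges:
  a↔{y}
  m↔∅
  p↔∅
  t↔{u}
  u↔{t,y}
  y↔{a,u}

N(y) = ["a", "u"]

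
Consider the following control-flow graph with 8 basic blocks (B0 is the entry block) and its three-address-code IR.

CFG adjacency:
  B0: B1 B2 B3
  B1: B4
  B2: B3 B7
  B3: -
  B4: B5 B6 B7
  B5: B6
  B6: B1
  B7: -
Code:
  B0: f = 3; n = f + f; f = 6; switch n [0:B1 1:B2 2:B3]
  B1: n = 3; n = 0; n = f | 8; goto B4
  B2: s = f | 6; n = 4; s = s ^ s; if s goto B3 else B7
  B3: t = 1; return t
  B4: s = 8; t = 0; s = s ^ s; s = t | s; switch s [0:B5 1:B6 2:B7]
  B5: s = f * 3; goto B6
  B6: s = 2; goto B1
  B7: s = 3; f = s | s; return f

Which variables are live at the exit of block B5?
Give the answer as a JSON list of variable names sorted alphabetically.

Answer: ["f"]

Analysis:
Block summaries:
  B0: {f,n} / ∅
  B1: {n} / {f}
  B2: {n,s} / {f}
  B3: {t} / ∅
  B4: {s,t} / ∅
  B5: {s} / {f}
  B6: {s} / ∅
  B7: {f,s} / ∅

Live sets:
  B0 li=∅ lo={f}
  B1 li={f} lo={f}
  B2 li={f} lo=∅
  B3 li=∅ lo=∅
  B4 li={f} lo={f}
  B5 li={f} lo={f}
  B6 li={f} lo={f}
  B7 li=∅ lo=∅

live-out(B5) = ["f"]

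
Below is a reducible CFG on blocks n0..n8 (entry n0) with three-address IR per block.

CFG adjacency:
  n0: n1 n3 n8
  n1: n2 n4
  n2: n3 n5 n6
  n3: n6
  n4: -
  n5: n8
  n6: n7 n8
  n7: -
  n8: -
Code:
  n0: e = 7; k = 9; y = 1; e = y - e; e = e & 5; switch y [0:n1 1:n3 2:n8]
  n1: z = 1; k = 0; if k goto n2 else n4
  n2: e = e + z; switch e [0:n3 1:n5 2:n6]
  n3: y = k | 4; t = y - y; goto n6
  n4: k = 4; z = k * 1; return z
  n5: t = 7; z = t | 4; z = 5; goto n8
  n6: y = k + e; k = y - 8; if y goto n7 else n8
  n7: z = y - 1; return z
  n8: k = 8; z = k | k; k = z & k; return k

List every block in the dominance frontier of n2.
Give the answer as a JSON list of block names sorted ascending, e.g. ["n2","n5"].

idom tree: n1←n0 n2←n1 n3←n0 n4←n1 n5←n2 n6←n0 n7←n6 n8←n0
Dom at joins:
  n3: preds {n0,n2}: {n0} ∩ {n0,n1,n2} = {n0}; idom=n0
  n6: preds {n2,n3}: {n0,n1,n2} ∩ {n0,n3} = {n0}; idom=n0
  n8: preds {n0,n5,n6}: {n0} ∩ {n0,n1,n2,n5} ∩ {n0,n6} = {n0}; idom=n0

Frontier:
  n3←n0: walk · to n0
  n3←n2: walk n2→n1 to n0
  n6←n2: walk n2→n1 to n0
  n6←n3: walk n3 to n0
  n8←n0: walk · to n0
  n8←n5: walk n5→n2→n1 to n0
  n8←n6: walk n6 to n0
  DF(n0)=∅
  DF(n1)={n3,n6,n8}
  DF(n2)={n3,n6,n8}
  DF(n3)={n6}
  DF(n4)=∅
  DF(n5)={n8}
  DF(n6)={n8}
  DF(n7)=∅
  DF(n8)=∅

DF(n2) = ["n3", "n6", "n8"]

Answer: ["n3", "n6", "n8"]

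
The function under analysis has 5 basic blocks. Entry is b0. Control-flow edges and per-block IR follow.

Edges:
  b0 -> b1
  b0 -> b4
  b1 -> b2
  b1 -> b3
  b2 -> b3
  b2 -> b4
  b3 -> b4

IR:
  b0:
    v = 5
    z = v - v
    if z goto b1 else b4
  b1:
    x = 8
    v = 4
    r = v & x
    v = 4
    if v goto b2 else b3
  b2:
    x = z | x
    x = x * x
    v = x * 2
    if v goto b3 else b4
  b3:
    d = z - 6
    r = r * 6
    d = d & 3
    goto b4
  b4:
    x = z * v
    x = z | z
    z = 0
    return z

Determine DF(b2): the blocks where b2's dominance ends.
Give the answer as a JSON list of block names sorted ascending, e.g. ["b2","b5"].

idom tree: b1←b0 b2←b1 b3←b1 b4←b0
Join-block Dom:
  b3: preds {b1,b2}: {b0,b1} ∩ {b0,b1,b2} = {b0,b1}; idom=b1
  b4: preds {b0,b2,b3}: {b0} ∩ {b0,b1,b2} ∩ {b0,b1,b3} = {b0}; idom=b0

DF walk-up:
  join b3 pred b1: · stop@b1
  join b3 pred b2: b2 stop@b1
  join b4 pred b0: · stop@b0
  join b4 pred b2: b2→b1 stop@b0
  join b4 pred b3: b3→b1 stop@b0
  DF(b0)=∅
  DF(b1)={b4}
  DF(b2)={b3,b4}
  DF(b3)={b4}
  DF(b4)=∅

DF(b2) = ["b3", "b4"]

Answer: ["b3", "b4"]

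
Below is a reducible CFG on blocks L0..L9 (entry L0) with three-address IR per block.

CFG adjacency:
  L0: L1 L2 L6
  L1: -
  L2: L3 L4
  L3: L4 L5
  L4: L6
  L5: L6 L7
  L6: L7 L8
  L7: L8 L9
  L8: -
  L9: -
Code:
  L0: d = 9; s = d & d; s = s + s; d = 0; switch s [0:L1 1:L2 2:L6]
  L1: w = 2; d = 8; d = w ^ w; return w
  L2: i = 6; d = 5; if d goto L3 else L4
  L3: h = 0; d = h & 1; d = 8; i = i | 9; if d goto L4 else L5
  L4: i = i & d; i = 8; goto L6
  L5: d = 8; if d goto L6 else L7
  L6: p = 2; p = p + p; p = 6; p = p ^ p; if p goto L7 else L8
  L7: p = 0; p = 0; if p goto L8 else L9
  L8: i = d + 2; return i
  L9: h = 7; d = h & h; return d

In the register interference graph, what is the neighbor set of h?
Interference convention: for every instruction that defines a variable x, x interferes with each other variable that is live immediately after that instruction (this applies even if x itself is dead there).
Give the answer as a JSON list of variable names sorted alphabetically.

Answer: ["i"]

Analysis:
def/use:
  L0 def {d,s} use ∅
  L1 def {d,w} use ∅
  L2 def {d,i} use ∅
  L3 def {d,h,i} use {i}
  L4 def {i} use {d,i}
  L5 def {d} use ∅
  L6 def {p} use ∅
  L7 def {p} use ∅
  L8 def {i} use {d}
  L9 def {d,h} use ∅

Backward fixpoint:
  live L0: ∅→{d}
  live L1: ∅→∅
  live L2: ∅→{d,i}
  live L3: {i}→{d,i}
  live L4: {d,i}→{d}
  live L5: ∅→{d}
  live L6: {d}→{d}
  live L7: {d}→{d}
  live L8: {d}→∅
  live L9: ∅→∅

Conflict graph:
  d — {i,p,s,w}
  h — {i}
  i — {d,h}
  p — {d}
  s — {d}
  w — {d}

N(h) = ["i"]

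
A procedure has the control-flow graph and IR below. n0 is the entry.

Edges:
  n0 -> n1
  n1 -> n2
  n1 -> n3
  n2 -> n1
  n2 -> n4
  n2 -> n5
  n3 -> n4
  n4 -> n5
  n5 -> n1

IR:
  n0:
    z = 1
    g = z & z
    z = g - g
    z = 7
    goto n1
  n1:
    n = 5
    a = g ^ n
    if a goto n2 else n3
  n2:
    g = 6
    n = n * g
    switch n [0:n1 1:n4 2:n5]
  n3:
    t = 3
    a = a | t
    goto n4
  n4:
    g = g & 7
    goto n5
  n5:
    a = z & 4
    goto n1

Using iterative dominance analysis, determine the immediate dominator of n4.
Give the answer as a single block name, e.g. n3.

Answer: n1

Derivation:
idom tree: n1←n0 n2←n1 n3←n1 n4←n1 n5←n1
Dom at joins:
  n1: preds {n0,n2,n5}: {n0} ∩ {n0,n1,n2} ∩ {n0,n1,n5} = {n0}; idom=n0
  n4: preds {n2,n3}: {n0,n1,n2} ∩ {n0,n1,n3} = {n0,n1}; idom=n1
  n5: preds {n2,n4}: {n0,n1,n2} ∩ {n0,n1,n4} = {n0,n1}; idom=n1

idom(n4) = n1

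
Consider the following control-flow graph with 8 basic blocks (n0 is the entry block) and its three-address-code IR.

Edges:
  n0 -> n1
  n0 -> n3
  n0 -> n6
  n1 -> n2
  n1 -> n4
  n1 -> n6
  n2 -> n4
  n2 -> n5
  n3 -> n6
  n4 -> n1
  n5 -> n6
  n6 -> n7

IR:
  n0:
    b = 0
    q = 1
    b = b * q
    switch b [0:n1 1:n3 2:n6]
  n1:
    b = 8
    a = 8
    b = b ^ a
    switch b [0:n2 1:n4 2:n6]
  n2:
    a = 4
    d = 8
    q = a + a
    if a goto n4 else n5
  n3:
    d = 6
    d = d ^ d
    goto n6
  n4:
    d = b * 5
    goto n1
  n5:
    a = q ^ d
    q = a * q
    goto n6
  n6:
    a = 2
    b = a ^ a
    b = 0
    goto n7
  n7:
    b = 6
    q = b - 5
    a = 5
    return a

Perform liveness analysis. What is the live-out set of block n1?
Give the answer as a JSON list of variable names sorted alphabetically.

Per-block:
  n0: {b,q} / ∅
  n1: {a,b} / ∅
  n2: {a,d,q} / ∅
  n3: {d} / ∅
  n4: {d} / {b}
  n5: {a,q} / {d,q}
  n6: {a,b} / ∅
  n7: {a,b,q} / ∅

Backward fixpoint:
  live n0: ∅→∅
  live n1: ∅→{b}
  live n2: {b}→{b,d,q}
  live n3: ∅→∅
  live n4: {b}→∅
  live n5: {d,q}→∅
  live n6: ∅→∅
  live n7: ∅→∅

live-out(n1) = ["b"]

Answer: ["b"]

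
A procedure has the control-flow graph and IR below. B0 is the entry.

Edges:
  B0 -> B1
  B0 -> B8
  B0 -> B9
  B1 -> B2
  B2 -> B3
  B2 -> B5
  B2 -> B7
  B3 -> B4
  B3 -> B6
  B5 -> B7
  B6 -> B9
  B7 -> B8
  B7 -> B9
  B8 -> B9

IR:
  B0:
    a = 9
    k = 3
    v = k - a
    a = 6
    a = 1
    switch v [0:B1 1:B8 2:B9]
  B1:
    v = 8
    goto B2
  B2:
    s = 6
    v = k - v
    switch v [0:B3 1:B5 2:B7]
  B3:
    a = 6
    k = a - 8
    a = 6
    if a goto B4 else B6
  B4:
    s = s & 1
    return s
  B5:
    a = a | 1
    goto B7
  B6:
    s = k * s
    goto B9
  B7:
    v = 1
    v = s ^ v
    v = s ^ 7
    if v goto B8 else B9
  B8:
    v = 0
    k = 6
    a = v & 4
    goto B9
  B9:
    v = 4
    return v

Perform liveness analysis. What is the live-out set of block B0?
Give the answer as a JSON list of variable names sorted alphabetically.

Block summaries:
  B0: {a,k,v} / ∅
  B1: {v} / ∅
  B2: {s,v} / {k,v}
  B3: {a,k} / ∅
  B4: {s} / {s}
  B5: {a} / {a}
  B6: {s} / {k,s}
  B7: {v} / {s}
  B8: {a,k,v} / ∅
  B9: {v} / ∅

Live sets:
  live B0: ∅→{a,k}
  live B1: {a,k}→{a,k,v}
  live B2: {a,k,v}→{a,s}
  live B3: {s}→{k,s}
  live B4: {s}→∅
  live B5: {a,s}→{s}
  live B6: {k,s}→∅
  live B7: {s}→∅
  live B8: ∅→∅
  live B9: ∅→∅

live-out(B0) = ["a", "k"]

Answer: ["a", "k"]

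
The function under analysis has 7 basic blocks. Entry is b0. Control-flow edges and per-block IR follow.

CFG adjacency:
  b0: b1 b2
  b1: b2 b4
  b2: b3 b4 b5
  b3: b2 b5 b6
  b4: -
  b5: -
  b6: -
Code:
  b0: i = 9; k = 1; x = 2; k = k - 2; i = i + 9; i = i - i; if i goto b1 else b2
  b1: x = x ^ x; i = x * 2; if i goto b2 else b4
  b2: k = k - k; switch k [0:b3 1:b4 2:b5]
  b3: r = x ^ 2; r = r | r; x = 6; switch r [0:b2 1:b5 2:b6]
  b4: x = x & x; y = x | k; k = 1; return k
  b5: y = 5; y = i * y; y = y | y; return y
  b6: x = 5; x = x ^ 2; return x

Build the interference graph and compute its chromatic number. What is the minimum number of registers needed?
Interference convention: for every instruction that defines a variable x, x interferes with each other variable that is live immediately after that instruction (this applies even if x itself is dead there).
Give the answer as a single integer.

Answer: 4

Working:
Block summaries:
  b0: def={i,k,x} ue=∅
  b1: def={i,x} ue={x}
  b2: def={k} ue={k}
  b3: def={r,x} ue={x}
  b4: def={k,x,y} ue={k,x}
  b5: def={y} ue={i}
  b6: def={x} ue=∅

Liveness:
  b0: in=∅ out={i,k,x}
  b1: in={k,x} out={i,k,x}
  b2: in={i,k,x} out={i,k,x}
  b3: in={i,k,x} out={i,k,x}
  b4: in={k,x} out=∅
  b5: in={i} out=∅
  b6: in=∅ out=∅

Conflict graph:
  i: {k,r,x,y}
  k: {i,r,x}
  r: {i,k,x}
  x: {i,k,r}
  y: {i}

Colouring:
  clique {i,k,r,x} ⇒ need ≥ 4
  4-colouring: c0={i}  c1={k,y}  c2={r}  c3={x}
  χ = 4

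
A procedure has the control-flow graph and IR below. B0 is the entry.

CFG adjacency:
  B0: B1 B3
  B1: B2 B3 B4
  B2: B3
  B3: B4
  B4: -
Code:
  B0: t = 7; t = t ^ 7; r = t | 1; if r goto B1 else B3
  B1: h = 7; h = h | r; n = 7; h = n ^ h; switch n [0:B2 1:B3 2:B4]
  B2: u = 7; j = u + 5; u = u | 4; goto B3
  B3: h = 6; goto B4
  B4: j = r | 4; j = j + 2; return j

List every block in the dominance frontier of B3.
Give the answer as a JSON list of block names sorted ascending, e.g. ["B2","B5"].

Answer: ["B4"]

Analysis:
idom tree: B1←B0 B2←B1 B3←B0 B4←B0
Dom at joins:
  B3: preds {B0,B1,B2}: {B0} ∩ {B0,B1} ∩ {B0,B1,B2} = {B0}; idom=B0
  B4: preds {B1,B3}: {B0,B1} ∩ {B0,B3} = {B0}; idom=B0

DF derivation:
  B3←B0: walk · to B0
  B3←B1: walk B1 to B0
  B3←B2: walk B2→B1 to B0
  B4←B1: walk B1 to B0
  B4←B3: walk B3 to B0
  B0 → ∅
  B1 → {B3,B4}
  B2 → {B3}
  B3 → {B4}
  B4 → ∅

DF(B3) = ["B4"]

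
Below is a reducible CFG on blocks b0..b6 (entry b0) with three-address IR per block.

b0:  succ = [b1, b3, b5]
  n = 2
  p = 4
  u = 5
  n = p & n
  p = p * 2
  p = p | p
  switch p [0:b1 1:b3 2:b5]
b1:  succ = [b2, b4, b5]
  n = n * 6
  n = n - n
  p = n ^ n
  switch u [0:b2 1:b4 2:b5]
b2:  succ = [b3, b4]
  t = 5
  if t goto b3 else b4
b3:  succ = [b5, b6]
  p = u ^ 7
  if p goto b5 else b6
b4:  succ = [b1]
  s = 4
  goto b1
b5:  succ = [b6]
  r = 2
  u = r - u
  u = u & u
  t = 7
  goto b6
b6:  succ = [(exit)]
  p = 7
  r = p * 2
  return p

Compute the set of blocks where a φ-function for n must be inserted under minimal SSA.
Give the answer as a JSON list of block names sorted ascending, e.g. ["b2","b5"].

idom tree: b1←b0 b2←b1 b3←b0 b4←b1 b5←b0 b6←b0
Dom at joins:
  b1: preds {b0,b4}: {b0} ∩ {b0,b1,b4} = {b0}; idom=b0
  b3: preds {b0,b2}: {b0} ∩ {b0,b1,b2} = {b0}; idom=b0
  b4: preds {b1,b2}: {b0,b1} ∩ {b0,b1,b2} = {b0,b1}; idom=b1
  b5: preds {b0,b1,b3}: {b0} ∩ {b0,b1} ∩ {b0,b3} = {b0}; idom=b0
  b6: preds {b3,b5}: {b0,b3} ∩ {b0,b5} = {b0}; idom=b0

DF walk-up:
  join b1 pred b0: · stop@b0
  join b1 pred b4: b4→b1 stop@b0
  join b3 pred b0: · stop@b0
  join b3 pred b2: b2→b1 stop@b0
  join b4 pred b1: · stop@b1
  join b4 pred b2: b2 stop@b1
  join b5 pred b0: · stop@b0
  join b5 pred b1: b1 stop@b0
  join b5 pred b3: b3 stop@b0
  join b6 pred b3: b3 stop@b0
  join b6 pred b5: b5 stop@b0
  b0 → ∅
  b1 → {b1,b3,b5}
  b2 → {b3,b4}
  b3 → {b5,b6}
  b4 → {b1}
  b5 → {b6}
  b6 → ∅

φ for n: defs {b0,b1}
  DF⁺ = {b1,b3,b5,b6}

Answer: ["b1", "b3", "b5", "b6"]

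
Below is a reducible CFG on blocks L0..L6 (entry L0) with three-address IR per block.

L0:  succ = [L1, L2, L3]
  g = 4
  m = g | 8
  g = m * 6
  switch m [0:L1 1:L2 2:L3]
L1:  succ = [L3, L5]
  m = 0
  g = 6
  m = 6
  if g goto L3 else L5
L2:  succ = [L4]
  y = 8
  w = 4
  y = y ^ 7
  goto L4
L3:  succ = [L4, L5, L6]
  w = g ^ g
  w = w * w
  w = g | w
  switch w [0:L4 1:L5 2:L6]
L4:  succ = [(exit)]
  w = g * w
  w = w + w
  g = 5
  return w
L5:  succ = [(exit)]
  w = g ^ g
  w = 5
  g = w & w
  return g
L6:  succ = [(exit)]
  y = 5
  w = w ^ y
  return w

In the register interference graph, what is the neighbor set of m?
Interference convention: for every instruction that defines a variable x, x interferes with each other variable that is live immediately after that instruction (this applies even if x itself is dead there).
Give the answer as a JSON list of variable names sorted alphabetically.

Answer: ["g"]

Derivation:
Block summaries:
  L0: {g,m} / ∅
  L1: {g,m} / ∅
  L2: {w,y} / ∅
  L3: {w} / {g}
  L4: {g,w} / {g,w}
  L5: {g,w} / {g}
  L6: {w,y} / {w}

Backward fixpoint:
  L0 li=∅ lo={g}
  L1 li=∅ lo={g}
  L2 li={g} lo={g,w}
  L3 li={g} lo={g,w}
  L4 li={g,w} lo=∅
  L5 li={g} lo=∅
  L6 li={w} lo=∅

Conflict graph:
  g: {m,w,y}
  m: {g}
  w: {g,y}
  y: {g,w}

N(m) = ["g"]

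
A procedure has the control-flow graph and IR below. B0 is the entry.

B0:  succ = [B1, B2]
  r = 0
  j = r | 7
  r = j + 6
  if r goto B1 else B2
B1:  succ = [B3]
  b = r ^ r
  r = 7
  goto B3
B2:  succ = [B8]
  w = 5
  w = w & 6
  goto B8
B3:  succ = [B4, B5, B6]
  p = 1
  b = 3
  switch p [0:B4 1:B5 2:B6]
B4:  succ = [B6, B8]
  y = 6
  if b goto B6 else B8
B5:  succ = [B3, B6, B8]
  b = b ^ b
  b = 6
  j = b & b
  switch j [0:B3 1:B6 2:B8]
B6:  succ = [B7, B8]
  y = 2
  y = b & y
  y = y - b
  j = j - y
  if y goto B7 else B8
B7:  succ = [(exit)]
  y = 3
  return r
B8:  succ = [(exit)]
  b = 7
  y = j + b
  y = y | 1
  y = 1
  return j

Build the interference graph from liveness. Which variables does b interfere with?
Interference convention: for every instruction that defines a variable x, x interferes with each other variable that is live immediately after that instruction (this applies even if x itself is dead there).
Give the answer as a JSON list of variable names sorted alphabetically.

Answer: ["j", "p", "r", "y"]

Analysis:
Block summaries:
  B0 def {j,r} use ∅
  B1 def {b,r} use {r}
  B2 def {w} use ∅
  B3 def {b,p} use ∅
  B4 def {y} use {b}
  B5 def {b,j} use {b}
  B6 def {j,y} use {b,j}
  B7 def {y} use {r}
  B8 def {b,y} use {j}

Liveness:
  live B0: ∅→{j,r}
  live B1: {j,r}→{j,r}
  live B2: {j}→{j}
  live B3: {j,r}→{b,j,r}
  live B4: {b,j,r}→{b,j,r}
  live B5: {b,r}→{b,j,r}
  live B6: {b,j,r}→{j,r}
  live B7: {r}→∅
  live B8: {j}→∅

Interference:
  b — {j,p,r,y}
  j — {b,p,r,w,y}
  p — {b,j,r}
  r — {b,j,p,y}
  w — {j}
  y — {b,j,r}

N(b) = ["j", "p", "r", "y"]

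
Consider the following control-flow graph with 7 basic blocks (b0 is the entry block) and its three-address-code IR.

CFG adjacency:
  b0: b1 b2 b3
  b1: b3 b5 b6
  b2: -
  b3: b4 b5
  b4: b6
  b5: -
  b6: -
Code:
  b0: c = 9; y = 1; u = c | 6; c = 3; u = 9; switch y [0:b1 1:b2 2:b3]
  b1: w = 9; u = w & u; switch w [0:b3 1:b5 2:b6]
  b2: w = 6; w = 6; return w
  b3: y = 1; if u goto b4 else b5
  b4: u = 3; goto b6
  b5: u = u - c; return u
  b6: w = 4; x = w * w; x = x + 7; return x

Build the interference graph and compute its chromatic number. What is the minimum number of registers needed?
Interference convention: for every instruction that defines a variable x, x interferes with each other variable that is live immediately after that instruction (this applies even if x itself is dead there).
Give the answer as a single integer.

def/use:
  b0: {c,u,y} / ∅
  b1: {u,w} / {u}
  b2: {w} / ∅
  b3: {y} / {u}
  b4: {u} / ∅
  b5: {u} / {c,u}
  b6: {w,x} / ∅

Liveness:
  b0: in=∅ out={c,u}
  b1: in={c,u} out={c,u}
  b2: in=∅ out=∅
  b3: in={c,u} out={c,u}
  b4: in=∅ out=∅
  b5: in={c,u} out=∅
  b6: in=∅ out=∅

Interference:
  c — {u,w,y}
  u — {c,w,y}
  w — {c,u}
  x — ∅
  y — {c,u}

Colouring:
  clique {c,u,w} ⇒ need ≥ 3
  3-colouring: c0={c,x}  c1={u}  c2={w,y}
  χ = 3

Answer: 3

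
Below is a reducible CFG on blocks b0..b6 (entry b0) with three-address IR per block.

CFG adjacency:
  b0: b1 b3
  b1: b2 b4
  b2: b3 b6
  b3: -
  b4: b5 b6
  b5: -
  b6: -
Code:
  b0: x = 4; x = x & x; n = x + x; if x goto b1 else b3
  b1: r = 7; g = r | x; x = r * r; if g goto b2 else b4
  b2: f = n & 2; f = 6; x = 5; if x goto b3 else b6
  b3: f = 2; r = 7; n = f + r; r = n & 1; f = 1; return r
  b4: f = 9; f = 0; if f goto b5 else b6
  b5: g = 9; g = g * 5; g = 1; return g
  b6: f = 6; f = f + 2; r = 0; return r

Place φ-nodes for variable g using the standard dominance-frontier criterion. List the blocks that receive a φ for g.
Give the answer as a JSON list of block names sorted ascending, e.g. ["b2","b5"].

Answer: ["b3"]

Derivation:
idom tree: b1←b0 b2←b1 b3←b0 b4←b1 b5←b4 b6←b1
Dom∩ at merges:
  b3: preds {b0,b2}: {b0} ∩ {b0,b1,b2} = {b0}; idom=b0
  b6: preds {b2,b4}: {b0,b1,b2} ∩ {b0,b1,b4} = {b0,b1}; idom=b1

DF derivation:
  b3←b0: walk · to b0
  b3←b2: walk b2→b1 to b0
  b6←b2: walk b2 to b1
  b6←b4: walk b4 to b1
  b0 → ∅
  b1 → {b3}
  b2 → {b3,b6}
  b3 → ∅
  b4 → {b6}
  b5 → ∅
  b6 → ∅

φ for g: defs {b1,b5}
  DF⁺ = {b3}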